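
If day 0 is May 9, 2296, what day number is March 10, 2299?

1035

May 9, 2296 → May 9, 2297: 365 days.
May 9, 2297 → May 9, 2298: 365 days.
May 9, 2298 → Jun 9, 2298: 31 days (May has 31).
Jun 9, 2298 → Jul 9, 2298: 30 days (June has 30).
Jul 9, 2298 → Aug 9, 2298: 31 days (July has 31).
Aug 9, 2298 → Sep 9, 2298: 31 days (August has 31).
Sep 9, 2298 → Oct 9, 2298: 30 days (September has 30).
Oct 9, 2298 → Nov 9, 2298: 31 days (October has 31).
Nov 9, 2298 → Dec 9, 2298: 30 days (November has 30).
Dec 9, 2298 → Jan 9, 2299: 31 days (December has 31).
Jan 9, 2299 → Feb 9, 2299: 31 days (January has 31).
Feb 9, 2299 → Mar 9, 2299: 28 days (February has 28).
Mar 9, 2299 → Mar 10, 2299: 1 days.
Total: 1035 days.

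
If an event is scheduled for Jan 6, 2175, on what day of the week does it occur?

Friday

Doomsday rule: the anchor day for the 2100s is Sunday. For year 75: 75÷12 = 6 r 3, and 3÷4 = 0, so 6+3+0 = 9.
Sunday + 9 ≡ Tuesday — that's 2175's doomsday.
In January the doomsday date is Jan 3 (2175 is not a leap year).
Jan 6 is 3 days after Jan 3; 3 mod 7 = 3, so Tuesday + 3 = Friday.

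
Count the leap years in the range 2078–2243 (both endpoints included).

Multiples of 4 in [2078,2243]: 41.
Of those, multiples of 100: 2 (not leap unless ÷400).
Multiples of 400: 0.
Leap years = 41 − 2 + 0 = 39.

39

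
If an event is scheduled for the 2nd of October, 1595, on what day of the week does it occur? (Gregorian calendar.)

Monday

Doomsday rule: the anchor day for the 1500s is Wednesday. For year 95: 95÷12 = 7 r 11, and 11÷4 = 2, so 7+11+2 = 20.
Wednesday + 20 ≡ Tuesday — that's 1595's doomsday.
In October the doomsday date is Oct 10.
Oct 2 is 8 days before Oct 10; 8 mod 7 = 1, so Tuesday − 1 = Monday.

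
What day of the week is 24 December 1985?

Tuesday

January 1, 1985 is a Tuesday.
Jan 1, 1985 → Feb 1, 1985: 31 days (January has 31).
Feb 1, 1985 → Mar 1, 1985: 28 days (February has 28).
Mar 1, 1985 → Apr 1, 1985: 31 days (March has 31).
Apr 1, 1985 → May 1, 1985: 30 days (April has 30).
May 1, 1985 → Jun 1, 1985: 31 days (May has 31).
Jun 1, 1985 → Jul 1, 1985: 30 days (June has 30).
Jul 1, 1985 → Aug 1, 1985: 31 days (July has 31).
Aug 1, 1985 → Sep 1, 1985: 31 days (August has 31).
Sep 1, 1985 → Oct 1, 1985: 30 days (September has 30).
Oct 1, 1985 → Nov 1, 1985: 31 days (October has 31).
Nov 1, 1985 → Dec 1, 1985: 30 days (November has 30).
Dec 1, 1985 → Dec 24, 1985: 23 days.
Total: 357 days.
357 mod 7 = 0, so Tuesday + 0 = Tuesday.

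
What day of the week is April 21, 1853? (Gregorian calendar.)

Thursday

January 1, 1853 is a Saturday.
Jan 1, 1853 → Feb 1, 1853: 31 days (January has 31).
Feb 1, 1853 → Mar 1, 1853: 28 days (February has 28).
Mar 1, 1853 → Apr 1, 1853: 31 days (March has 31).
Apr 1, 1853 → Apr 21, 1853: 20 days.
Total: 110 days.
110 mod 7 = 5, so Saturday + 5 = Thursday.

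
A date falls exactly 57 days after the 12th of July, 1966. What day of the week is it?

Jul 12, 1966 is a Tuesday.
57 mod 7 = 1, so 57 days after a Tuesday is Tuesday + 1 = Wednesday.

Wednesday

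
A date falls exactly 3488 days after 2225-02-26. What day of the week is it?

Feb 26, 2225 is a Saturday.
3488 mod 7 = 2, so 3488 days after a Saturday is Saturday + 2 = Monday.

Monday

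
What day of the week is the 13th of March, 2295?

Wednesday

Doomsday rule: the anchor day for the 2200s is Friday. For year 95: 95÷12 = 7 r 11, and 11÷4 = 2, so 7+11+2 = 20.
Friday + 20 ≡ Thursday — that's 2295's doomsday.
In March the doomsday date is Mar 14.
Mar 13 is 1 day before Mar 14; 1 mod 7 = 1, so Thursday − 1 = Wednesday.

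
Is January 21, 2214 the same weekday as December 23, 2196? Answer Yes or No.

From Dec 23, 2196 to Jan 21, 2214 is 6237 days.
6237 mod 7 = 0, so they are the same weekday.
(Dec 23, 2196 is a Friday; Jan 21, 2214 is a Friday.)

Yes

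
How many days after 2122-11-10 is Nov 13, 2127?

1829

Nov 10, 2122 → Nov 10, 2123: 365 days.
Nov 10, 2123 → Nov 10, 2124: 366 days (Feb 29, 2124 is in that span).
Nov 10, 2124 → Nov 10, 2125: 365 days.
Nov 10, 2125 → Nov 10, 2126: 365 days.
Nov 10, 2126 → Dec 10, 2126: 30 days (November has 30).
Dec 10, 2126 → Jan 10, 2127: 31 days (December has 31).
Jan 10, 2127 → Feb 10, 2127: 31 days (January has 31).
Feb 10, 2127 → Mar 10, 2127: 28 days (February has 28).
Mar 10, 2127 → Apr 10, 2127: 31 days (March has 31).
Apr 10, 2127 → May 10, 2127: 30 days (April has 30).
May 10, 2127 → Jun 10, 2127: 31 days (May has 31).
Jun 10, 2127 → Jul 10, 2127: 30 days (June has 30).
Jul 10, 2127 → Aug 10, 2127: 31 days (July has 31).
Aug 10, 2127 → Sep 10, 2127: 31 days (August has 31).
Sep 10, 2127 → Oct 10, 2127: 30 days (September has 30).
Oct 10, 2127 → Nov 10, 2127: 31 days (October has 31).
Nov 10, 2127 → Nov 13, 2127: 3 days.
Total: 1829 days.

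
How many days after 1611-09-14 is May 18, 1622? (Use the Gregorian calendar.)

Sep 14, 1611 → Sep 14, 1612: 366 days (Feb 29, 1612 is in that span).
Sep 14, 1612 → Sep 14, 1613: 365 days.
Sep 14, 1613 → Sep 14, 1614: 365 days.
Sep 14, 1614 → Sep 14, 1615: 365 days.
Sep 14, 1615 → Sep 14, 1616: 366 days (Feb 29, 1616 is in that span).
Sep 14, 1616 → Sep 14, 1617: 365 days.
Sep 14, 1617 → Sep 14, 1618: 365 days.
Sep 14, 1618 → Sep 14, 1619: 365 days.
Sep 14, 1619 → Sep 14, 1620: 366 days (Feb 29, 1620 is in that span).
Sep 14, 1620 → Sep 14, 1621: 365 days.
Sep 14, 1621 → Oct 14, 1621: 30 days (September has 30).
Oct 14, 1621 → Nov 14, 1621: 31 days (October has 31).
Nov 14, 1621 → Dec 14, 1621: 30 days (November has 30).
Dec 14, 1621 → Jan 14, 1622: 31 days (December has 31).
Jan 14, 1622 → Feb 14, 1622: 31 days (January has 31).
Feb 14, 1622 → Mar 14, 1622: 28 days (February has 28).
Mar 14, 1622 → Apr 14, 1622: 31 days (March has 31).
Apr 14, 1622 → May 14, 1622: 30 days (April has 30).
May 14, 1622 → May 18, 1622: 4 days.
Total: 3899 days.

3899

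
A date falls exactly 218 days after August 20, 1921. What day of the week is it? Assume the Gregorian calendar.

Sunday

First find the weekday of Aug 20, 1921. Doomsday rule: the anchor day for the 1900s is Wednesday. For year 21: 21÷12 = 1 r 9, and 9÷4 = 2, so 1+9+2 = 12.
Wednesday + 12 ≡ Monday — that's 1921's doomsday.
In August the doomsday date is Aug 8.
Aug 20 is 12 days after Aug 8; 12 mod 7 = 5, so Monday + 5 = Saturday.
218 mod 7 = 1, so 218 days after a Saturday is Saturday + 1 = Sunday.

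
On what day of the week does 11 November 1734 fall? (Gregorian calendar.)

Thursday

Doomsday rule: the anchor day for the 1700s is Sunday. For year 34: 34÷12 = 2 r 10, and 10÷4 = 2, so 2+10+2 = 14.
Sunday + 14 ≡ Sunday — that's 1734's doomsday.
In November the doomsday date is Nov 7.
Nov 11 is 4 days after Nov 7; 4 mod 7 = 4, so Sunday + 4 = Thursday.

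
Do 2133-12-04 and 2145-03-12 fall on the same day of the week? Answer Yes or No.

From Dec 4, 2133 to Mar 12, 2145 is 4116 days.
4116 mod 7 = 0, so they are the same weekday.
(Dec 4, 2133 is a Friday; Mar 12, 2145 is a Friday.)

Yes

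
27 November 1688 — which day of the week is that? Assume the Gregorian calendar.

Saturday

Doomsday rule: the anchor day for the 1600s is Tuesday. For year 88: 88÷12 = 7 r 4, and 4÷4 = 1, so 7+4+1 = 12.
Tuesday + 12 ≡ Sunday — that's 1688's doomsday.
In November the doomsday date is Nov 7.
Nov 27 is 20 days after Nov 7; 20 mod 7 = 6, so Sunday + 6 = Saturday.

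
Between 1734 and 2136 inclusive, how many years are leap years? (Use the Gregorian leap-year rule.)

98

Multiples of 4 in [1734,2136]: 101.
Of those, multiples of 100: 4 (not leap unless ÷400).
Multiples of 400: 1.
Leap years = 101 − 4 + 1 = 98.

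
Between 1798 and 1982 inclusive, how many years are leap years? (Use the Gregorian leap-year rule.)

44

Multiples of 4 in [1798,1982]: 46.
Of those, multiples of 100: 2 (not leap unless ÷400).
Multiples of 400: 0.
Leap years = 46 − 2 + 0 = 44.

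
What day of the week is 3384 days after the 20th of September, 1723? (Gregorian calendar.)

First find the weekday of Sep 20, 1723. Doomsday rule: the anchor day for the 1700s is Sunday. For year 23: 23÷12 = 1 r 11, and 11÷4 = 2, so 1+11+2 = 14.
Sunday + 14 ≡ Sunday — that's 1723's doomsday.
In September the doomsday date is Sep 5.
Sep 20 is 15 days after Sep 5; 15 mod 7 = 1, so Sunday + 1 = Monday.
3384 mod 7 = 3, so 3384 days after a Monday is Monday + 3 = Thursday.

Thursday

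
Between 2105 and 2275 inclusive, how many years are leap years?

Multiples of 4 in [2105,2275]: 42.
Of those, multiples of 100: 1 (not leap unless ÷400).
Multiples of 400: 0.
Leap years = 42 − 1 + 0 = 41.

41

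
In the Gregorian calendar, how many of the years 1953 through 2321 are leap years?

Multiples of 4 in [1953,2321]: 92.
Of those, multiples of 100: 4 (not leap unless ÷400).
Multiples of 400: 1.
Leap years = 92 − 4 + 1 = 89.

89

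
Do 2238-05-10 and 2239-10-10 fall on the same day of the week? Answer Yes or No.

From May 10, 2238 to Oct 10, 2239 is 518 days.
518 mod 7 = 0, so they are the same weekday.
(May 10, 2238 is a Thursday; Oct 10, 2239 is a Thursday.)

Yes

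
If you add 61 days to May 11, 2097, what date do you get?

July 11, 2097

May has 31 days: +21 → Jun 1, 2097 (40 left).
Jun has 30 days: +30 → Jul 1, 2097 (10 left).
+10 → Jul 11, 2097.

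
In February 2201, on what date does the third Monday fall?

February 16, 2201

February 1, 2201 is a Sunday.
The first Monday is therefore February 2 (1 days later).
The third Monday is 2 + 2×7 = February 16.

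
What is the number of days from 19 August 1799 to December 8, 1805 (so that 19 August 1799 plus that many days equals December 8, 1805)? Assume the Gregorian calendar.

Aug 19, 1799 → Aug 19, 1800: 365 days.
Aug 19, 1800 → Aug 19, 1801: 365 days.
Aug 19, 1801 → Aug 19, 1802: 365 days.
Aug 19, 1802 → Aug 19, 1803: 365 days.
Aug 19, 1803 → Aug 19, 1804: 366 days (Feb 29, 1804 is in that span).
Aug 19, 1804 → Aug 19, 1805: 365 days.
Aug 19, 1805 → Sep 19, 1805: 31 days (August has 31).
Sep 19, 1805 → Oct 19, 1805: 30 days (September has 30).
Oct 19, 1805 → Nov 19, 1805: 31 days (October has 31).
Nov 19, 1805 → Dec 8, 1805: 19 days.
Total: 2302 days.

2302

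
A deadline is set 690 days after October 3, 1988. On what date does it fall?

August 24, 1990

+365 (one year) → Oct 3, 1989 (325 left).
Oct has 31 days: +29 → Nov 1, 1989 (296 left).
Nov has 30 days: +30 → Dec 1, 1989 (266 left).
Dec has 31 days: +31 → Jan 1, 1990 (235 left).
Jan has 31 days: +31 → Feb 1, 1990 (204 left).
Feb has 28 days: +28 → Mar 1, 1990 (176 left).
Mar has 31 days: +31 → Apr 1, 1990 (145 left).
Apr has 30 days: +30 → May 1, 1990 (115 left).
May has 31 days: +31 → Jun 1, 1990 (84 left).
Jun has 30 days: +30 → Jul 1, 1990 (54 left).
Jul has 31 days: +31 → Aug 1, 1990 (23 left).
+23 → Aug 24, 1990.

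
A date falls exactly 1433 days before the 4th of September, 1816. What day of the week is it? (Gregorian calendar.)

Friday

First find the weekday of Sep 4, 1816. Doomsday rule: the anchor day for the 1800s is Friday. For year 16: 16÷12 = 1 r 4, and 4÷4 = 1, so 1+4+1 = 6.
Friday + 6 ≡ Thursday — that's 1816's doomsday.
In September the doomsday date is Sep 5.
Sep 4 is 1 day before Sep 5; 1 mod 7 = 1, so Thursday − 1 = Wednesday.
1433 mod 7 = 5, so 1433 days before a Wednesday is Wednesday − 5 = Friday.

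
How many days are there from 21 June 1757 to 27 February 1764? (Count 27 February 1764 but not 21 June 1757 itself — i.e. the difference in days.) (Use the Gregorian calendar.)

2442

Jun 21, 1757 → Jun 21, 1758: 365 days.
Jun 21, 1758 → Jun 21, 1759: 365 days.
Jun 21, 1759 → Jun 21, 1760: 366 days (Feb 29, 1760 is in that span).
Jun 21, 1760 → Jun 21, 1761: 365 days.
Jun 21, 1761 → Jun 21, 1762: 365 days.
Jun 21, 1762 → Jun 21, 1763: 365 days.
Jun 21, 1763 → Jul 21, 1763: 30 days (June has 30).
Jul 21, 1763 → Aug 21, 1763: 31 days (July has 31).
Aug 21, 1763 → Sep 21, 1763: 31 days (August has 31).
Sep 21, 1763 → Oct 21, 1763: 30 days (September has 30).
Oct 21, 1763 → Nov 21, 1763: 31 days (October has 31).
Nov 21, 1763 → Dec 21, 1763: 30 days (November has 30).
Dec 21, 1763 → Jan 21, 1764: 31 days (December has 31).
Jan 21, 1764 → Feb 21, 1764: 31 days (January has 31).
Feb 21, 1764 → Feb 27, 1764: 6 days.
Total: 2442 days.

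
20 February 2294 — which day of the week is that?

Doomsday rule: the anchor day for the 2200s is Friday. For year 94: 94÷12 = 7 r 10, and 10÷4 = 2, so 7+10+2 = 19.
Friday + 19 ≡ Wednesday — that's 2294's doomsday.
In February the doomsday date is Feb 28 (2294 is not a leap year).
Feb 20 is 8 days before Feb 28; 8 mod 7 = 1, so Wednesday − 1 = Tuesday.

Tuesday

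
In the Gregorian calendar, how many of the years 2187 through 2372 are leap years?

45

Multiples of 4 in [2187,2372]: 47.
Of those, multiples of 100: 2 (not leap unless ÷400).
Multiples of 400: 0.
Leap years = 47 − 2 + 0 = 45.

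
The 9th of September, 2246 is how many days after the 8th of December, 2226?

Dec 8, 2226 → Dec 8, 2227: 365 days.
Dec 8, 2227 → Dec 8, 2228: 366 days (Feb 29, 2228 is in that span).
Dec 8, 2228 → Dec 8, 2229: 365 days.
Dec 8, 2229 → Dec 8, 2230: 365 days.
Dec 8, 2230 → Dec 8, 2231: 365 days.
Dec 8, 2231 → Dec 8, 2232: 366 days (Feb 29, 2232 is in that span).
Dec 8, 2232 → Dec 8, 2233: 365 days.
Dec 8, 2233 → Dec 8, 2234: 365 days.
Dec 8, 2234 → Dec 8, 2235: 365 days.
Dec 8, 2235 → Dec 8, 2236: 366 days (Feb 29, 2236 is in that span).
Dec 8, 2236 → Dec 8, 2237: 365 days.
Dec 8, 2237 → Dec 8, 2238: 365 days.
Dec 8, 2238 → Dec 8, 2239: 365 days.
Dec 8, 2239 → Dec 8, 2240: 366 days (Feb 29, 2240 is in that span).
Dec 8, 2240 → Dec 8, 2241: 365 days.
Dec 8, 2241 → Dec 8, 2242: 365 days.
Dec 8, 2242 → Dec 8, 2243: 365 days.
Dec 8, 2243 → Dec 8, 2244: 366 days (Feb 29, 2244 is in that span).
Dec 8, 2244 → Dec 8, 2245: 365 days.
Dec 8, 2245 → Jan 8, 2246: 31 days (December has 31).
Jan 8, 2246 → Feb 8, 2246: 31 days (January has 31).
Feb 8, 2246 → Mar 8, 2246: 28 days (February has 28).
Mar 8, 2246 → Apr 8, 2246: 31 days (March has 31).
Apr 8, 2246 → May 8, 2246: 30 days (April has 30).
May 8, 2246 → Jun 8, 2246: 31 days (May has 31).
Jun 8, 2246 → Jul 8, 2246: 30 days (June has 30).
Jul 8, 2246 → Aug 8, 2246: 31 days (July has 31).
Aug 8, 2246 → Sep 8, 2246: 31 days (August has 31).
Sep 8, 2246 → Sep 9, 2246: 1 days.
Total: 7215 days.

7215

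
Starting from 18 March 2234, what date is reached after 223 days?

October 27, 2234

Mar has 31 days: +14 → Apr 1, 2234 (209 left).
Apr has 30 days: +30 → May 1, 2234 (179 left).
May has 31 days: +31 → Jun 1, 2234 (148 left).
Jun has 30 days: +30 → Jul 1, 2234 (118 left).
Jul has 31 days: +31 → Aug 1, 2234 (87 left).
Aug has 31 days: +31 → Sep 1, 2234 (56 left).
Sep has 30 days: +30 → Oct 1, 2234 (26 left).
+26 → Oct 27, 2234.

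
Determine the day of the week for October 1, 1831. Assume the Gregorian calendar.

Saturday

Doomsday rule: the anchor day for the 1800s is Friday. For year 31: 31÷12 = 2 r 7, and 7÷4 = 1, so 2+7+1 = 10.
Friday + 10 ≡ Monday — that's 1831's doomsday.
In October the doomsday date is Oct 10.
Oct 1 is 9 days before Oct 10; 9 mod 7 = 2, so Monday − 2 = Saturday.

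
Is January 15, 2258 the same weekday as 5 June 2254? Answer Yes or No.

No

From Jun 5, 2254 to Jan 15, 2258 is 1320 days.
1320 mod 7 = 4, so they are different weekdays.
(Jun 5, 2254 is a Monday; Jan 15, 2258 is a Friday.)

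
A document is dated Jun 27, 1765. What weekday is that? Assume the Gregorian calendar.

Doomsday rule: the anchor day for the 1700s is Sunday. For year 65: 65÷12 = 5 r 5, and 5÷4 = 1, so 5+5+1 = 11.
Sunday + 11 ≡ Thursday — that's 1765's doomsday.
In June the doomsday date is Jun 6.
Jun 27 is 21 days after Jun 6; 21 mod 7 = 0, so Thursday + 0 = Thursday.

Thursday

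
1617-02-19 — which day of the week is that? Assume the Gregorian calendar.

Doomsday rule: the anchor day for the 1600s is Tuesday. For year 17: 17÷12 = 1 r 5, and 5÷4 = 1, so 1+5+1 = 7.
Tuesday + 7 ≡ Tuesday — that's 1617's doomsday.
In February the doomsday date is Feb 28 (1617 is not a leap year).
Feb 19 is 9 days before Feb 28; 9 mod 7 = 2, so Tuesday − 2 = Sunday.

Sunday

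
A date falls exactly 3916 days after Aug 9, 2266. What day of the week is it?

Sunday

Aug 9, 2266 is a Thursday.
3916 mod 7 = 3, so 3916 days after a Thursday is Thursday + 3 = Sunday.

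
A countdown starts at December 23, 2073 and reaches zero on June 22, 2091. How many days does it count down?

6390

Dec 23, 2073 → Dec 23, 2074: 365 days.
Dec 23, 2074 → Dec 23, 2075: 365 days.
Dec 23, 2075 → Dec 23, 2076: 366 days (Feb 29, 2076 is in that span).
Dec 23, 2076 → Dec 23, 2077: 365 days.
Dec 23, 2077 → Dec 23, 2078: 365 days.
Dec 23, 2078 → Dec 23, 2079: 365 days.
Dec 23, 2079 → Dec 23, 2080: 366 days (Feb 29, 2080 is in that span).
Dec 23, 2080 → Dec 23, 2081: 365 days.
Dec 23, 2081 → Dec 23, 2082: 365 days.
Dec 23, 2082 → Dec 23, 2083: 365 days.
Dec 23, 2083 → Dec 23, 2084: 366 days (Feb 29, 2084 is in that span).
Dec 23, 2084 → Dec 23, 2085: 365 days.
Dec 23, 2085 → Dec 23, 2086: 365 days.
Dec 23, 2086 → Dec 23, 2087: 365 days.
Dec 23, 2087 → Dec 23, 2088: 366 days (Feb 29, 2088 is in that span).
Dec 23, 2088 → Dec 23, 2089: 365 days.
Dec 23, 2089 → Dec 23, 2090: 365 days.
Dec 23, 2090 → Jan 23, 2091: 31 days (December has 31).
Jan 23, 2091 → Feb 23, 2091: 31 days (January has 31).
Feb 23, 2091 → Mar 23, 2091: 28 days (February has 28).
Mar 23, 2091 → Apr 23, 2091: 31 days (March has 31).
Apr 23, 2091 → May 23, 2091: 30 days (April has 30).
May 23, 2091 → Jun 22, 2091: 30 days.
Total: 6390 days.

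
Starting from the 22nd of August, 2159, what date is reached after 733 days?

+366 (one year; includes Feb 29, 2160) → Aug 22, 2160 (367 left).
Aug has 31 days: +10 → Sep 1, 2160 (357 left).
Sep has 30 days: +30 → Oct 1, 2160 (327 left).
Oct has 31 days: +31 → Nov 1, 2160 (296 left).
Nov has 30 days: +30 → Dec 1, 2160 (266 left).
Dec has 31 days: +31 → Jan 1, 2161 (235 left).
Jan has 31 days: +31 → Feb 1, 2161 (204 left).
Feb has 28 days: +28 → Mar 1, 2161 (176 left).
Mar has 31 days: +31 → Apr 1, 2161 (145 left).
Apr has 30 days: +30 → May 1, 2161 (115 left).
May has 31 days: +31 → Jun 1, 2161 (84 left).
Jun has 30 days: +30 → Jul 1, 2161 (54 left).
Jul has 31 days: +31 → Aug 1, 2161 (23 left).
+23 → Aug 24, 2161.

August 24, 2161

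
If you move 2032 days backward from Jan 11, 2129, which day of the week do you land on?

Sunday

First find the weekday of Jan 11, 2129. Doomsday rule: the anchor day for the 2100s is Sunday. For year 29: 29÷12 = 2 r 5, and 5÷4 = 1, so 2+5+1 = 8.
Sunday + 8 ≡ Monday — that's 2129's doomsday.
In January the doomsday date is Jan 3 (2129 is not a leap year).
Jan 11 is 8 days after Jan 3; 8 mod 7 = 1, so Monday + 1 = Tuesday.
2032 mod 7 = 2, so 2032 days before a Tuesday is Tuesday − 2 = Sunday.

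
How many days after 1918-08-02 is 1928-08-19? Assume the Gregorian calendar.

3670

Aug 2, 1918 → Aug 2, 1919: 365 days.
Aug 2, 1919 → Aug 2, 1920: 366 days (Feb 29, 1920 is in that span).
Aug 2, 1920 → Aug 2, 1921: 365 days.
Aug 2, 1921 → Aug 2, 1922: 365 days.
Aug 2, 1922 → Aug 2, 1923: 365 days.
Aug 2, 1923 → Aug 2, 1924: 366 days (Feb 29, 1924 is in that span).
Aug 2, 1924 → Aug 2, 1925: 365 days.
Aug 2, 1925 → Aug 2, 1926: 365 days.
Aug 2, 1926 → Aug 2, 1927: 365 days.
Aug 2, 1927 → Sep 2, 1927: 31 days (August has 31).
Sep 2, 1927 → Oct 2, 1927: 30 days (September has 30).
Oct 2, 1927 → Nov 2, 1927: 31 days (October has 31).
Nov 2, 1927 → Dec 2, 1927: 30 days (November has 30).
Dec 2, 1927 → Jan 2, 1928: 31 days (December has 31).
Jan 2, 1928 → Feb 2, 1928: 31 days (January has 31).
Feb 2, 1928 → Mar 2, 1928: 29 days (February has 29).
Mar 2, 1928 → Apr 2, 1928: 31 days (March has 31).
Apr 2, 1928 → May 2, 1928: 30 days (April has 30).
May 2, 1928 → Jun 2, 1928: 31 days (May has 31).
Jun 2, 1928 → Jul 2, 1928: 30 days (June has 30).
Jul 2, 1928 → Aug 2, 1928: 31 days (July has 31).
Aug 2, 1928 → Aug 19, 1928: 17 days.
Total: 3670 days.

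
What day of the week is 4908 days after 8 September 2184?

Sep 8, 2184 is a Wednesday.
4908 mod 7 = 1, so 4908 days after a Wednesday is Wednesday + 1 = Thursday.

Thursday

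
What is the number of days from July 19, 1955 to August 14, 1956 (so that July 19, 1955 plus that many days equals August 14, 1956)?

392

Jul 19, 1955 → Aug 19, 1955: 31 days (July has 31).
Aug 19, 1955 → Sep 19, 1955: 31 days (August has 31).
Sep 19, 1955 → Oct 19, 1955: 30 days (September has 30).
Oct 19, 1955 → Nov 19, 1955: 31 days (October has 31).
Nov 19, 1955 → Dec 19, 1955: 30 days (November has 30).
Dec 19, 1955 → Jan 19, 1956: 31 days (December has 31).
Jan 19, 1956 → Feb 19, 1956: 31 days (January has 31).
Feb 19, 1956 → Mar 19, 1956: 29 days (February has 29).
Mar 19, 1956 → Apr 19, 1956: 31 days (March has 31).
Apr 19, 1956 → May 19, 1956: 30 days (April has 30).
May 19, 1956 → Jun 19, 1956: 31 days (May has 31).
Jun 19, 1956 → Jul 19, 1956: 30 days (June has 30).
Jul 19, 1956 → Aug 14, 1956: 26 days.
Total: 392 days.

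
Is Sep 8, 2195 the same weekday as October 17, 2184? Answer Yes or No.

From Oct 17, 2184 to Sep 8, 2195 is 3978 days.
3978 mod 7 = 2, so they are different weekdays.
(Oct 17, 2184 is a Sunday; Sep 8, 2195 is a Tuesday.)

No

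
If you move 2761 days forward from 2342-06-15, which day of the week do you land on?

Jun 15, 2342 is a Monday.
2761 mod 7 = 3, so 2761 days after a Monday is Monday + 3 = Thursday.

Thursday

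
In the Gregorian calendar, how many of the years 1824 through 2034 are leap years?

Multiples of 4 in [1824,2034]: 53.
Of those, multiples of 100: 2 (not leap unless ÷400).
Multiples of 400: 1.
Leap years = 53 − 2 + 1 = 52.

52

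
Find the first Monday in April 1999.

April 5, 1999

April 1, 1999 is a Thursday.
The first Monday is therefore April 5 (4 days later).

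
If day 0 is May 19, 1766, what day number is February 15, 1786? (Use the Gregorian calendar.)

May 19, 1766 → May 19, 1767: 365 days.
May 19, 1767 → May 19, 1768: 366 days (Feb 29, 1768 is in that span).
May 19, 1768 → May 19, 1769: 365 days.
May 19, 1769 → May 19, 1770: 365 days.
May 19, 1770 → May 19, 1771: 365 days.
May 19, 1771 → May 19, 1772: 366 days (Feb 29, 1772 is in that span).
May 19, 1772 → May 19, 1773: 365 days.
May 19, 1773 → May 19, 1774: 365 days.
May 19, 1774 → May 19, 1775: 365 days.
May 19, 1775 → May 19, 1776: 366 days (Feb 29, 1776 is in that span).
May 19, 1776 → May 19, 1777: 365 days.
May 19, 1777 → May 19, 1778: 365 days.
May 19, 1778 → May 19, 1779: 365 days.
May 19, 1779 → May 19, 1780: 366 days (Feb 29, 1780 is in that span).
May 19, 1780 → May 19, 1781: 365 days.
May 19, 1781 → May 19, 1782: 365 days.
May 19, 1782 → May 19, 1783: 365 days.
May 19, 1783 → May 19, 1784: 366 days (Feb 29, 1784 is in that span).
May 19, 1784 → May 19, 1785: 365 days.
May 19, 1785 → Jun 19, 1785: 31 days (May has 31).
Jun 19, 1785 → Jul 19, 1785: 30 days (June has 30).
Jul 19, 1785 → Aug 19, 1785: 31 days (July has 31).
Aug 19, 1785 → Sep 19, 1785: 31 days (August has 31).
Sep 19, 1785 → Oct 19, 1785: 30 days (September has 30).
Oct 19, 1785 → Nov 19, 1785: 31 days (October has 31).
Nov 19, 1785 → Dec 19, 1785: 30 days (November has 30).
Dec 19, 1785 → Jan 19, 1786: 31 days (December has 31).
Jan 19, 1786 → Feb 15, 1786: 27 days.
Total: 7212 days.

7212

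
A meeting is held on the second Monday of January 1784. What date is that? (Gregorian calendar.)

January 12, 1784

January 1, 1784 is a Thursday.
The first Monday is therefore January 5 (4 days later).
The second Monday is 5 + 1×7 = January 12.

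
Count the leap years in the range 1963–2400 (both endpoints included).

107

Multiples of 4 in [1963,2400]: 110.
Of those, multiples of 100: 5 (not leap unless ÷400).
Multiples of 400: 2.
Leap years = 110 − 5 + 2 = 107.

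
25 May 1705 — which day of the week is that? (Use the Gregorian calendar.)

Monday

Doomsday rule: the anchor day for the 1700s is Sunday. For year 05: 5÷12 = 0 r 5, and 5÷4 = 1, so 0+5+1 = 6.
Sunday + 6 ≡ Saturday — that's 1705's doomsday.
In May the doomsday date is May 9.
May 25 is 16 days after May 9; 16 mod 7 = 2, so Saturday + 2 = Monday.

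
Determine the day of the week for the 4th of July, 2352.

Doomsday rule: the anchor day for the 2300s is Wednesday. For year 52: 52÷12 = 4 r 4, and 4÷4 = 1, so 4+4+1 = 9.
Wednesday + 9 ≡ Friday — that's 2352's doomsday.
In July the doomsday date is Jul 11.
Jul 4 is 7 days before Jul 11; 7 mod 7 = 0, so Friday − 0 = Friday.

Friday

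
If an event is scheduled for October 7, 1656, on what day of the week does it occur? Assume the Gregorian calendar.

Doomsday rule: the anchor day for the 1600s is Tuesday. For year 56: 56÷12 = 4 r 8, and 8÷4 = 2, so 4+8+2 = 14.
Tuesday + 14 ≡ Tuesday — that's 1656's doomsday.
In October the doomsday date is Oct 10.
Oct 7 is 3 days before Oct 10; 3 mod 7 = 3, so Tuesday − 3 = Saturday.

Saturday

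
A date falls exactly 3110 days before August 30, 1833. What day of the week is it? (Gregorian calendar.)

Wednesday

Aug 30, 1833 is a Friday.
3110 mod 7 = 2, so 3110 days before a Friday is Friday − 2 = Wednesday.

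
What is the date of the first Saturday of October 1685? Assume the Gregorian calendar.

October 1, 1685 is a Monday.
The first Saturday is therefore October 6 (5 days later).

October 6, 1685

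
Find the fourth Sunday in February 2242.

February 1, 2242 is a Tuesday.
The first Sunday is therefore February 6 (5 days later).
The fourth Sunday is 6 + 3×7 = February 27.

February 27, 2242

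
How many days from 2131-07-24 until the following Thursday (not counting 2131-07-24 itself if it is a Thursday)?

2

Jul 24, 2131 is a Tuesday.
From Tuesday to the next Thursday is 2 days.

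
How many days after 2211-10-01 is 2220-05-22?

Oct 1, 2211 → Oct 1, 2212: 366 days (Feb 29, 2212 is in that span).
Oct 1, 2212 → Oct 1, 2213: 365 days.
Oct 1, 2213 → Oct 1, 2214: 365 days.
Oct 1, 2214 → Oct 1, 2215: 365 days.
Oct 1, 2215 → Oct 1, 2216: 366 days (Feb 29, 2216 is in that span).
Oct 1, 2216 → Oct 1, 2217: 365 days.
Oct 1, 2217 → Oct 1, 2218: 365 days.
Oct 1, 2218 → Oct 1, 2219: 365 days.
Oct 1, 2219 → Nov 1, 2219: 31 days (October has 31).
Nov 1, 2219 → Dec 1, 2219: 30 days (November has 30).
Dec 1, 2219 → Jan 1, 2220: 31 days (December has 31).
Jan 1, 2220 → Feb 1, 2220: 31 days (January has 31).
Feb 1, 2220 → Mar 1, 2220: 29 days (February has 29).
Mar 1, 2220 → Apr 1, 2220: 31 days (March has 31).
Apr 1, 2220 → May 1, 2220: 30 days (April has 30).
May 1, 2220 → May 22, 2220: 21 days.
Total: 3156 days.

3156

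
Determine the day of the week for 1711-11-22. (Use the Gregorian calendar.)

Doomsday rule: the anchor day for the 1700s is Sunday. For year 11: 11÷12 = 0 r 11, and 11÷4 = 2, so 0+11+2 = 13.
Sunday + 13 ≡ Saturday — that's 1711's doomsday.
In November the doomsday date is Nov 7.
Nov 22 is 15 days after Nov 7; 15 mod 7 = 1, so Saturday + 1 = Sunday.

Sunday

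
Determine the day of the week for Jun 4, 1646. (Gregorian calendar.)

Doomsday rule: the anchor day for the 1600s is Tuesday. For year 46: 46÷12 = 3 r 10, and 10÷4 = 2, so 3+10+2 = 15.
Tuesday + 15 ≡ Wednesday — that's 1646's doomsday.
In June the doomsday date is Jun 6.
Jun 4 is 2 days before Jun 6; 2 mod 7 = 2, so Wednesday − 2 = Monday.

Monday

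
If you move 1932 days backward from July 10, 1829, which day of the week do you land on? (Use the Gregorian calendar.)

Friday

Jul 10, 1829 is a Friday.
1932 mod 7 = 0, so 1932 days before a Friday is Friday − 0 = Friday.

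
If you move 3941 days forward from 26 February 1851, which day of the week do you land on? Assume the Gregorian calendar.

First find the weekday of Feb 26, 1851. Doomsday rule: the anchor day for the 1800s is Friday. For year 51: 51÷12 = 4 r 3, and 3÷4 = 0, so 4+3+0 = 7.
Friday + 7 ≡ Friday — that's 1851's doomsday.
In February the doomsday date is Feb 28 (1851 is not a leap year).
Feb 26 is 2 days before Feb 28; 2 mod 7 = 2, so Friday − 2 = Wednesday.
3941 mod 7 = 0, so 3941 days after a Wednesday is Wednesday + 0 = Wednesday.

Wednesday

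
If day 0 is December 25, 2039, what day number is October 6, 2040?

286

Dec 25, 2039 → Jan 25, 2040: 31 days (December has 31).
Jan 25, 2040 → Feb 25, 2040: 31 days (January has 31).
Feb 25, 2040 → Mar 25, 2040: 29 days (February has 29).
Mar 25, 2040 → Apr 25, 2040: 31 days (March has 31).
Apr 25, 2040 → May 25, 2040: 30 days (April has 30).
May 25, 2040 → Jun 25, 2040: 31 days (May has 31).
Jun 25, 2040 → Jul 25, 2040: 30 days (June has 30).
Jul 25, 2040 → Aug 25, 2040: 31 days (July has 31).
Aug 25, 2040 → Sep 25, 2040: 31 days (August has 31).
Sep 25, 2040 → Oct 6, 2040: 11 days.
Total: 286 days.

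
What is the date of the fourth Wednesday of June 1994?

June 22, 1994

June 1, 1994 is a Wednesday.
The first Wednesday is therefore June 1 (same day).
The fourth Wednesday is 1 + 3×7 = June 22.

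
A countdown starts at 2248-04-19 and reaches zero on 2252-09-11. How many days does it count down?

Apr 19, 2248 → Apr 19, 2249: 365 days.
Apr 19, 2249 → Apr 19, 2250: 365 days.
Apr 19, 2250 → Apr 19, 2251: 365 days.
Apr 19, 2251 → Apr 19, 2252: 366 days (Feb 29, 2252 is in that span).
Apr 19, 2252 → May 19, 2252: 30 days (April has 30).
May 19, 2252 → Jun 19, 2252: 31 days (May has 31).
Jun 19, 2252 → Jul 19, 2252: 30 days (June has 30).
Jul 19, 2252 → Aug 19, 2252: 31 days (July has 31).
Aug 19, 2252 → Sep 11, 2252: 23 days.
Total: 1606 days.

1606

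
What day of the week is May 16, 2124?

Doomsday rule: the anchor day for the 2100s is Sunday. For year 24: 24÷12 = 2 r 0, and 0÷4 = 0, so 2+0+0 = 2.
Sunday + 2 ≡ Tuesday — that's 2124's doomsday.
In May the doomsday date is May 9.
May 16 is 7 days after May 9; 7 mod 7 = 0, so Tuesday + 0 = Tuesday.

Tuesday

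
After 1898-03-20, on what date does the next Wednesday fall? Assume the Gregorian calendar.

Mar 20, 1898 is a Sunday.
From Sunday to the next Wednesday is 3 days.
Mar 20, 1898 + 3 = Mar 23, 1898.

March 23, 1898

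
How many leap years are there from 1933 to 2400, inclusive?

114

Multiples of 4 in [1933,2400]: 117.
Of those, multiples of 100: 5 (not leap unless ÷400).
Multiples of 400: 2.
Leap years = 117 − 5 + 2 = 114.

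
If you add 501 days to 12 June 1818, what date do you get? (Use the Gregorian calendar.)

October 26, 1819

+365 (one year) → Jun 12, 1819 (136 left).
Jun has 30 days: +19 → Jul 1, 1819 (117 left).
Jul has 31 days: +31 → Aug 1, 1819 (86 left).
Aug has 31 days: +31 → Sep 1, 1819 (55 left).
Sep has 30 days: +30 → Oct 1, 1819 (25 left).
+25 → Oct 26, 1819.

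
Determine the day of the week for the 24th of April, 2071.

Doomsday rule: the anchor day for the 2000s is Tuesday. For year 71: 71÷12 = 5 r 11, and 11÷4 = 2, so 5+11+2 = 18.
Tuesday + 18 ≡ Saturday — that's 2071's doomsday.
In April the doomsday date is Apr 4.
Apr 24 is 20 days after Apr 4; 20 mod 7 = 6, so Saturday + 6 = Friday.

Friday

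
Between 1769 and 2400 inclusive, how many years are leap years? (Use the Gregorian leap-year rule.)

Multiples of 4 in [1769,2400]: 158.
Of those, multiples of 100: 7 (not leap unless ÷400).
Multiples of 400: 2.
Leap years = 158 − 7 + 2 = 153.

153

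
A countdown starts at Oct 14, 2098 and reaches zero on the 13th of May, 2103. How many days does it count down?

Oct 14, 2098 → Oct 14, 2099: 365 days.
Oct 14, 2099 → Oct 14, 2100: 365 days.
Oct 14, 2100 → Oct 14, 2101: 365 days.
Oct 14, 2101 → Oct 14, 2102: 365 days.
Oct 14, 2102 → Nov 14, 2102: 31 days (October has 31).
Nov 14, 2102 → Dec 14, 2102: 30 days (November has 30).
Dec 14, 2102 → Jan 14, 2103: 31 days (December has 31).
Jan 14, 2103 → Feb 14, 2103: 31 days (January has 31).
Feb 14, 2103 → Mar 14, 2103: 28 days (February has 28).
Mar 14, 2103 → Apr 14, 2103: 31 days (March has 31).
Apr 14, 2103 → May 13, 2103: 29 days.
Total: 1671 days.

1671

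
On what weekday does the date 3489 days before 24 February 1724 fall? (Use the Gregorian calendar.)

Monday

Feb 24, 1724 is a Thursday.
3489 mod 7 = 3, so 3489 days before a Thursday is Thursday − 3 = Monday.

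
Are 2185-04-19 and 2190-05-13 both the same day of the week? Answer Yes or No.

No

From Apr 19, 2185 to May 13, 2190 is 1850 days.
1850 mod 7 = 2, so they are different weekdays.
(Apr 19, 2185 is a Tuesday; May 13, 2190 is a Thursday.)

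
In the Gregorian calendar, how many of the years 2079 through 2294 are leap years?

Multiples of 4 in [2079,2294]: 54.
Of those, multiples of 100: 2 (not leap unless ÷400).
Multiples of 400: 0.
Leap years = 54 − 2 + 0 = 52.

52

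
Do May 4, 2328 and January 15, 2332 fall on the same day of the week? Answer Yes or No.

From May 4, 2328 to Jan 15, 2332 is 1351 days.
1351 mod 7 = 0, so they are the same weekday.
(May 4, 2328 is a Friday; Jan 15, 2332 is a Friday.)

Yes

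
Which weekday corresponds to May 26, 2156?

Wednesday

Doomsday rule: the anchor day for the 2100s is Sunday. For year 56: 56÷12 = 4 r 8, and 8÷4 = 2, so 4+8+2 = 14.
Sunday + 14 ≡ Sunday — that's 2156's doomsday.
In May the doomsday date is May 9.
May 26 is 17 days after May 9; 17 mod 7 = 3, so Sunday + 3 = Wednesday.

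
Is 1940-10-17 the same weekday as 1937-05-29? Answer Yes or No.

From May 29, 1937 to Oct 17, 1940 is 1237 days.
1237 mod 7 = 5, so they are different weekdays.
(May 29, 1937 is a Saturday; Oct 17, 1940 is a Thursday.)

No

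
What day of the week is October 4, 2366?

Tuesday

Doomsday rule: the anchor day for the 2300s is Wednesday. For year 66: 66÷12 = 5 r 6, and 6÷4 = 1, so 5+6+1 = 12.
Wednesday + 12 ≡ Monday — that's 2366's doomsday.
In October the doomsday date is Oct 10.
Oct 4 is 6 days before Oct 10; 6 mod 7 = 6, so Monday − 6 = Tuesday.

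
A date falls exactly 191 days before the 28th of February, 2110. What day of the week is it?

Wednesday

Feb 28, 2110 is a Friday.
191 mod 7 = 2, so 191 days before a Friday is Friday − 2 = Wednesday.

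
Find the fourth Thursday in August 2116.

August 1, 2116 is a Saturday.
The first Thursday is therefore August 6 (5 days later).
The fourth Thursday is 6 + 3×7 = August 27.

August 27, 2116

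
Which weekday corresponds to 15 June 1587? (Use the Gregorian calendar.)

Monday

Doomsday rule: the anchor day for the 1500s is Wednesday. For year 87: 87÷12 = 7 r 3, and 3÷4 = 0, so 7+3+0 = 10.
Wednesday + 10 ≡ Saturday — that's 1587's doomsday.
In June the doomsday date is Jun 6.
Jun 15 is 9 days after Jun 6; 9 mod 7 = 2, so Saturday + 2 = Monday.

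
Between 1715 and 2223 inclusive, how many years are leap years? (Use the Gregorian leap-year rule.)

Multiples of 4 in [1715,2223]: 127.
Of those, multiples of 100: 5 (not leap unless ÷400).
Multiples of 400: 1.
Leap years = 127 − 5 + 1 = 123.

123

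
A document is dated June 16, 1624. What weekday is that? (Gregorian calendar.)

Doomsday rule: the anchor day for the 1600s is Tuesday. For year 24: 24÷12 = 2 r 0, and 0÷4 = 0, so 2+0+0 = 2.
Tuesday + 2 ≡ Thursday — that's 1624's doomsday.
In June the doomsday date is Jun 6.
Jun 16 is 10 days after Jun 6; 10 mod 7 = 3, so Thursday + 3 = Sunday.

Sunday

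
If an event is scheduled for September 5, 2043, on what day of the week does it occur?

Doomsday rule: the anchor day for the 2000s is Tuesday. For year 43: 43÷12 = 3 r 7, and 7÷4 = 1, so 3+7+1 = 11.
Tuesday + 11 ≡ Saturday — that's 2043's doomsday.
In September the doomsday date is Sep 5.
Sep 5 is the doomsday itself: Saturday.

Saturday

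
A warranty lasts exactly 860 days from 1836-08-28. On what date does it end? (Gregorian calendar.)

January 5, 1839

+365 (one year) → Aug 28, 1837 (495 left).
+365 (one year) → Aug 28, 1838 (130 left).
Aug has 31 days: +4 → Sep 1, 1838 (126 left).
Sep has 30 days: +30 → Oct 1, 1838 (96 left).
Oct has 31 days: +31 → Nov 1, 1838 (65 left).
Nov has 30 days: +30 → Dec 1, 1838 (35 left).
Dec has 31 days: +31 → Jan 1, 1839 (4 left).
+4 → Jan 5, 1839.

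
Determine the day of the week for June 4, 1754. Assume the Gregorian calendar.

Tuesday

Doomsday rule: the anchor day for the 1700s is Sunday. For year 54: 54÷12 = 4 r 6, and 6÷4 = 1, so 4+6+1 = 11.
Sunday + 11 ≡ Thursday — that's 1754's doomsday.
In June the doomsday date is Jun 6.
Jun 4 is 2 days before Jun 6; 2 mod 7 = 2, so Thursday − 2 = Tuesday.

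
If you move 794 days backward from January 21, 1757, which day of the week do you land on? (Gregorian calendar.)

First find the weekday of Jan 21, 1757. Doomsday rule: the anchor day for the 1700s is Sunday. For year 57: 57÷12 = 4 r 9, and 9÷4 = 2, so 4+9+2 = 15.
Sunday + 15 ≡ Monday — that's 1757's doomsday.
In January the doomsday date is Jan 3 (1757 is not a leap year).
Jan 21 is 18 days after Jan 3; 18 mod 7 = 4, so Monday + 4 = Friday.
794 mod 7 = 3, so 794 days before a Friday is Friday − 3 = Tuesday.

Tuesday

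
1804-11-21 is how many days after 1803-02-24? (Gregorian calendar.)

636

Feb 24, 1803 → Feb 24, 1804: 365 days.
Feb 24, 1804 → Mar 24, 1804: 29 days (February has 29).
Mar 24, 1804 → Apr 24, 1804: 31 days (March has 31).
Apr 24, 1804 → May 24, 1804: 30 days (April has 30).
May 24, 1804 → Jun 24, 1804: 31 days (May has 31).
Jun 24, 1804 → Jul 24, 1804: 30 days (June has 30).
Jul 24, 1804 → Aug 24, 1804: 31 days (July has 31).
Aug 24, 1804 → Sep 24, 1804: 31 days (August has 31).
Sep 24, 1804 → Oct 24, 1804: 30 days (September has 30).
Oct 24, 1804 → Nov 21, 1804: 28 days.
Total: 636 days.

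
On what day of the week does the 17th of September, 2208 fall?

Saturday

Doomsday rule: the anchor day for the 2200s is Friday. For year 08: 8÷12 = 0 r 8, and 8÷4 = 2, so 0+8+2 = 10.
Friday + 10 ≡ Monday — that's 2208's doomsday.
In September the doomsday date is Sep 5.
Sep 17 is 12 days after Sep 5; 12 mod 7 = 5, so Monday + 5 = Saturday.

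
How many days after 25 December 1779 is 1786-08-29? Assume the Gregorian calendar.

2439

Dec 25, 1779 → Dec 25, 1780: 366 days (Feb 29, 1780 is in that span).
Dec 25, 1780 → Dec 25, 1781: 365 days.
Dec 25, 1781 → Dec 25, 1782: 365 days.
Dec 25, 1782 → Dec 25, 1783: 365 days.
Dec 25, 1783 → Dec 25, 1784: 366 days (Feb 29, 1784 is in that span).
Dec 25, 1784 → Dec 25, 1785: 365 days.
Dec 25, 1785 → Jan 25, 1786: 31 days (December has 31).
Jan 25, 1786 → Feb 25, 1786: 31 days (January has 31).
Feb 25, 1786 → Mar 25, 1786: 28 days (February has 28).
Mar 25, 1786 → Apr 25, 1786: 31 days (March has 31).
Apr 25, 1786 → May 25, 1786: 30 days (April has 30).
May 25, 1786 → Jun 25, 1786: 31 days (May has 31).
Jun 25, 1786 → Jul 25, 1786: 30 days (June has 30).
Jul 25, 1786 → Aug 25, 1786: 31 days (July has 31).
Aug 25, 1786 → Aug 29, 1786: 4 days.
Total: 2439 days.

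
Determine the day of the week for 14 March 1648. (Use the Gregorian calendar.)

Doomsday rule: the anchor day for the 1600s is Tuesday. For year 48: 48÷12 = 4 r 0, and 0÷4 = 0, so 4+0+0 = 4.
Tuesday + 4 ≡ Saturday — that's 1648's doomsday.
In March the doomsday date is Mar 14.
Mar 14 is the doomsday itself: Saturday.

Saturday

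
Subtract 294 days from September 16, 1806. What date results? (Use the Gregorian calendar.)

November 26, 1805

−16 → Aug 31, 1806 (end of Aug, 31 days; 278 left).
−31 → Jul 31, 1806 (end of Jul, 31 days; 247 left).
−31 → Jun 30, 1806 (end of Jun, 30 days; 216 left).
−30 → May 31, 1806 (end of May, 31 days; 186 left).
−31 → Apr 30, 1806 (end of Apr, 30 days; 155 left).
−30 → Mar 31, 1806 (end of Mar, 31 days; 125 left).
−31 → Feb 28, 1806 (end of Feb, 28 days; 94 left).
−28 → Jan 31, 1806 (end of Jan, 31 days; 66 left).
−31 → Dec 31, 1805 (end of Dec, 31 days; 35 left).
−31 → Nov 30, 1805 (end of Nov, 30 days; 4 left).
−4 → Nov 26, 1805.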